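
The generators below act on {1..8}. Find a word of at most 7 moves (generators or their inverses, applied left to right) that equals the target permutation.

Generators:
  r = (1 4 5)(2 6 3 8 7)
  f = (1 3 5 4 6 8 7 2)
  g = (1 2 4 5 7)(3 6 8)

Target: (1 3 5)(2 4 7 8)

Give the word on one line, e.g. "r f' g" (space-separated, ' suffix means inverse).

g r' f f f

  after g: (1 2 4 5 7)(3 6 8)
  after r': (1 7 5 8 6 3 2)
  after f: (1 2 3)(4 6 5 7)
  after f: (2 5)(4 8 7 6)
  after f: (1 3 5)(2 4 7 8)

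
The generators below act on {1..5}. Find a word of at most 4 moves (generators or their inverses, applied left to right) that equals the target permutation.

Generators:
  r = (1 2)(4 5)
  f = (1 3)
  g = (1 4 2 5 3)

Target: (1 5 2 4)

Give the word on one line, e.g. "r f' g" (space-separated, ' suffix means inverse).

g f' r'

  after g: (1 4 2 5 3)
  after f': (1 4 2 5)
  after r': (1 5 2 4)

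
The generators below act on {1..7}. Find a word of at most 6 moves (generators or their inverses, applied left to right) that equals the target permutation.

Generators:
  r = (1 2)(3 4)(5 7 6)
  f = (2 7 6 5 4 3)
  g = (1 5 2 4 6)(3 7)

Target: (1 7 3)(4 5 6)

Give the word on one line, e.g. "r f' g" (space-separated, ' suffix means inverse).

g g g f' r

  after g: (1 5 2 4 6)(3 7)
  after g: (1 2 6 5 4)
  after g: (1 4 5 6 2)(3 7)
  after f': (1 5 7 4 6 3 2)
  after r: (1 7 3)(4 5 6)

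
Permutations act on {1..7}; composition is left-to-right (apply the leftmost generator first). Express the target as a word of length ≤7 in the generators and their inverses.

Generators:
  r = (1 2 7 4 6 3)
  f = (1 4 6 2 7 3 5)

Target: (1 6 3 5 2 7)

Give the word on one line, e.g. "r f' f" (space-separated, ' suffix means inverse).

  after r': (1 3 6 4 7 2)
  after f: (1 5)(2 4 3)
  after f: (2 6)(3 7)(4 5)
  after f: (1 4)(5 6 7)
  after f: (1 6 3 5 2 7)

r' f f f f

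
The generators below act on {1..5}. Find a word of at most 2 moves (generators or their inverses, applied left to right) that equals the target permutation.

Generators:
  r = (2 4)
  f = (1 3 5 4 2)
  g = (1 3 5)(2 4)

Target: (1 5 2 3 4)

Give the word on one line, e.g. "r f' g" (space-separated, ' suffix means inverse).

f f

  after f: (1 3 5 4 2)
  after f: (1 5 2 3 4)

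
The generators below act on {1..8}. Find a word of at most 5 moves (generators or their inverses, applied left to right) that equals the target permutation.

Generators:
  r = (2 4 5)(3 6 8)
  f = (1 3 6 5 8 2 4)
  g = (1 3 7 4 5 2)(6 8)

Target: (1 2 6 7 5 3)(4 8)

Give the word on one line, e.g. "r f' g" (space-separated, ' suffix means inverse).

g f' g' g' r

  after g: (1 3 7 4 5 2)(6 8)
  after f': (2 4 6 5 8 3 7)
  after g': (1 2 7 5 6 4 8)
  after g': (1 5 8 2 3)(4 6 7)
  after r: (1 2 6 7 5 3)(4 8)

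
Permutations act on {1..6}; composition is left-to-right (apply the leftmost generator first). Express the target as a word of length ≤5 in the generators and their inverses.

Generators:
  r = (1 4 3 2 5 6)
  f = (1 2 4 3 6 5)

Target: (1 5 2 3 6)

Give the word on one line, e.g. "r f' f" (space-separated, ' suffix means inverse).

f r' f r'

  after f: (1 2 4 3 6 5)
  after r': (1 3 5 6 2)
  after f: (1 6 4 3)
  after r': (1 5 2 3 6)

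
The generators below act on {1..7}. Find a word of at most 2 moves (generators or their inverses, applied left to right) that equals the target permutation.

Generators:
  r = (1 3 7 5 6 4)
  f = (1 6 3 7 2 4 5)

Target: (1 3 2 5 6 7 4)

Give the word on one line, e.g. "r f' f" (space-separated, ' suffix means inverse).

  after f: (1 6 3 7 2 4 5)
  after f: (1 3 2 5 6 7 4)

f f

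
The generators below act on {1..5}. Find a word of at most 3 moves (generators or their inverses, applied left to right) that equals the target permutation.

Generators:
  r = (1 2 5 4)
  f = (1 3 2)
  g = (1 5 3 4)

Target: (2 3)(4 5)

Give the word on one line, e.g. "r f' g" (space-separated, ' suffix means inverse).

  after g: (1 5 3 4)
  after g: (1 3)(4 5)
  after f': (2 3)(4 5)

g g f'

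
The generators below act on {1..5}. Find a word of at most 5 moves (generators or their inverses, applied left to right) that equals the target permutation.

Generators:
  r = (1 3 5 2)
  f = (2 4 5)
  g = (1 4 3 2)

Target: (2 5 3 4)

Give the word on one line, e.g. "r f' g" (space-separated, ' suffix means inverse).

  after g: (1 4 3 2)
  after g: (1 3)(2 4)
  after r': (2 4 5 3)
  after f: (2 5 3 4)

g g r' f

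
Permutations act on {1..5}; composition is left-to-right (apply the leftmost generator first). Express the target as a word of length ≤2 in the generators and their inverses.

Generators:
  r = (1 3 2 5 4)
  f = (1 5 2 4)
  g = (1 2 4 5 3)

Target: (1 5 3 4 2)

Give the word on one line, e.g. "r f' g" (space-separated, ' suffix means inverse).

r' r'

  after r': (1 4 5 2 3)
  after r': (1 5 3 4 2)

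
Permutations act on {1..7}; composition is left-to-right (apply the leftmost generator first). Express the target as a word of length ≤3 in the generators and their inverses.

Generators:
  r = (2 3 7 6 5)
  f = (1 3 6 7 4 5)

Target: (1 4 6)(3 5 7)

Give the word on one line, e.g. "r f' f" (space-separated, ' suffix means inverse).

f' f'

  after f': (1 5 4 7 6 3)
  after f': (1 4 6)(3 5 7)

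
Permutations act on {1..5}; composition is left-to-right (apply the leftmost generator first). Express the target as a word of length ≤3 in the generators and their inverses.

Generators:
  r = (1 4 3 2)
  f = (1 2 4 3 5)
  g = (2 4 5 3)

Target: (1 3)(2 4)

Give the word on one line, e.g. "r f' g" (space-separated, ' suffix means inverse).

r' r'

  after r': (1 2 3 4)
  after r': (1 3)(2 4)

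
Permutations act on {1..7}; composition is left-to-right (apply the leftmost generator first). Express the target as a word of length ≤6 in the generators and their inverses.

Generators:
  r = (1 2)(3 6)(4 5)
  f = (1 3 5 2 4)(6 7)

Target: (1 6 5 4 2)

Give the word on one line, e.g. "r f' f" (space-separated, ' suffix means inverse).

r f' f' r'

  after r: (1 2)(3 6)(4 5)
  after f': (1 5 2 4 3 7 6)
  after f': (1 3 6 4)
  after r': (1 6 5 4 2)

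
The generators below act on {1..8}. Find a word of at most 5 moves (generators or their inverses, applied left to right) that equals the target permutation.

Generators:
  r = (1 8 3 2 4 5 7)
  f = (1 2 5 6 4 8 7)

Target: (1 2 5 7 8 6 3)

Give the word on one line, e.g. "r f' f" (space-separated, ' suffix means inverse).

r r f f r

  after r: (1 8 3 2 4 5 7)
  after r: (1 3 4 7 8 2 5)
  after f: (1 3 8 5 2 6 4)
  after f: (1 3 7)(2 4)(6 8)
  after r: (1 2 5 7 8 6 3)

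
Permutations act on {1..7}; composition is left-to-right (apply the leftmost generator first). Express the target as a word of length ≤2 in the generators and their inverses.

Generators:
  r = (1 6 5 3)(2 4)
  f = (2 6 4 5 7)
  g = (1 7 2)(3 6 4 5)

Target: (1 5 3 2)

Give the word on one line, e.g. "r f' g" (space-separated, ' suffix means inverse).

  after g: (1 7 2)(3 6 4 5)
  after f': (1 5 3 2)

g f'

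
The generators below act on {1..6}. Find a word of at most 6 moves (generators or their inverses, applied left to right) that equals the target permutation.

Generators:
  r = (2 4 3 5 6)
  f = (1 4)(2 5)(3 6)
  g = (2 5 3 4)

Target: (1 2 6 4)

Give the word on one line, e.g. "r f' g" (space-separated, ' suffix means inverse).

f r g' g'

  after f: (1 4)(2 5)(3 6)
  after r: (1 3 2 6 5 4)
  after g': (1 5 3 4)(2 6)
  after g': (1 2 6 4)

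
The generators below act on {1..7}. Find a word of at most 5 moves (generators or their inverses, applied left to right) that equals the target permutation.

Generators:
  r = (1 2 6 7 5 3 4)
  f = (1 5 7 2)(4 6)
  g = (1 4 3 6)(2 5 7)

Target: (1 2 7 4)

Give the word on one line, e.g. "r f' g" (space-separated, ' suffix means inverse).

  after f: (1 5 7 2)(4 6)
  after g': (1 2 6)(3 4)
  after r': (4 5 7 6)
  after f': (1 2 7 4)

f g' r' f'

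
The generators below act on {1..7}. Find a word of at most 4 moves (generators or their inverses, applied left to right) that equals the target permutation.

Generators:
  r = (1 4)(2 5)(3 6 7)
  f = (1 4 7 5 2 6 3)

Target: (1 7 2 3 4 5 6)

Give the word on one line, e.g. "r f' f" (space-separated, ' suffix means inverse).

f f

  after f: (1 4 7 5 2 6 3)
  after f: (1 7 2 3 4 5 6)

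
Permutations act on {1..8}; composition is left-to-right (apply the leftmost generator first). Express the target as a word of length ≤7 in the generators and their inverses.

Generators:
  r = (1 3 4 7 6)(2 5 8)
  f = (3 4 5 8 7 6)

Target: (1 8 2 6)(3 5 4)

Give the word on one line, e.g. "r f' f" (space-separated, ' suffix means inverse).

f' r r f f

  after f': (3 6 7 8 5 4)
  after r: (1 3)(2 5 7)
  after r: (1 4 7 5 6)(2 8)
  after f: (1 5 3 4 6)(2 7 8)
  after f: (1 8 2 6)(3 5 4)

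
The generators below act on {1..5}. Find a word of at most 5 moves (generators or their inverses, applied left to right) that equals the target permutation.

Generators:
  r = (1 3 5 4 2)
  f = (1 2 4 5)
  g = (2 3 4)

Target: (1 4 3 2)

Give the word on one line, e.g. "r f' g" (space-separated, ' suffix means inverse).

  after g: (2 3 4)
  after r: (1 3 2 5 4)
  after f: (1 3 4 2)
  after g: (1 4 3 2)

g r f g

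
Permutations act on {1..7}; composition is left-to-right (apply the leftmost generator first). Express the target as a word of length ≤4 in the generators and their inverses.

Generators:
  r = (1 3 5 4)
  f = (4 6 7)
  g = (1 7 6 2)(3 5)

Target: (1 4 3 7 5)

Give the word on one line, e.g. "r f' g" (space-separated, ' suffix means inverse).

r' f r' f'

  after r': (1 4 5 3)
  after f: (1 6 7 4 5 3)
  after r': (1 6 7 5)(3 4)
  after f': (1 4 3 7 5)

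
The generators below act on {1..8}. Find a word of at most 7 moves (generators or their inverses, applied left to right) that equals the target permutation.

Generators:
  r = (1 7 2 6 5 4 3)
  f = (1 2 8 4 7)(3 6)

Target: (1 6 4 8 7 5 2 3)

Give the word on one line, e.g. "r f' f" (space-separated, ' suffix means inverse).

  after f: (1 2 8 4 7)(3 6)
  after r': (1 7 3 2 8 5 6 4)
  after f': (1 4 7 6 8 5 3)
  after r: (1 3 7 5)(2 6 8 4)
  after f: (1 6 4 8 7 5 2 3)

f r' f' r f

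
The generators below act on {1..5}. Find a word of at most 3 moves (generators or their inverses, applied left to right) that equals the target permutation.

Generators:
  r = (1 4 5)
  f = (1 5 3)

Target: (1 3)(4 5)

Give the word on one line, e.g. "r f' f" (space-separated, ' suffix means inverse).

r r f

  after r: (1 4 5)
  after r: (1 5 4)
  after f: (1 3)(4 5)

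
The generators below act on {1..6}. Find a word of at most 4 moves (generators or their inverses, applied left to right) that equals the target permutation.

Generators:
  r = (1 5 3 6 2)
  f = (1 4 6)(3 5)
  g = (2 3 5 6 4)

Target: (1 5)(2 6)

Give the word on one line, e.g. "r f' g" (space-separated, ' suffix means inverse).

f r f g'

  after f: (1 4 6)(3 5)
  after r: (1 4 2)(5 6)
  after f: (1 6 3 5)(2 4)
  after g': (1 5)(2 6)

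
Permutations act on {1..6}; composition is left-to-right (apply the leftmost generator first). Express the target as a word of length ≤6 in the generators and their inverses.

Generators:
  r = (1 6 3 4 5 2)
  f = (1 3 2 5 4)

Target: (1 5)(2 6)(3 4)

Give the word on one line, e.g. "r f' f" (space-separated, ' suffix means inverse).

  after f': (1 4 5 2 3)
  after f': (1 5 3 4 2)
  after r: (1 2 6 3 5 4)
  after f: (1 5)(2 6)(3 4)

f' f' r f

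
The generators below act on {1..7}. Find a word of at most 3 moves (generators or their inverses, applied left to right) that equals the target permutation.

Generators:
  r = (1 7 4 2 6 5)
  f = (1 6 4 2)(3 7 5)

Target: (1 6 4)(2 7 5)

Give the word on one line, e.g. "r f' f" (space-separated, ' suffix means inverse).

  after r': (1 5 6 2 4 7)
  after r': (1 6 4)(2 7 5)

r' r'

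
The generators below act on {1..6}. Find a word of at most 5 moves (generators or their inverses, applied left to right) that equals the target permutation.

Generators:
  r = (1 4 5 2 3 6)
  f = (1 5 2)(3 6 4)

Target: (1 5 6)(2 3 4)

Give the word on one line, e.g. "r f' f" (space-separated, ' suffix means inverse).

  after r': (1 6 3 2 5 4)
  after f: (1 4 5 3)
  after r: (1 5 6)(2 3 4)

r' f r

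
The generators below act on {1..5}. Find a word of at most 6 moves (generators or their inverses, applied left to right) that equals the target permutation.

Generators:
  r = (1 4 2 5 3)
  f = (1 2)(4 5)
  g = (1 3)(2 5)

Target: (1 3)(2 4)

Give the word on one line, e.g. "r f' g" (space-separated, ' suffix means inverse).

  after f': (1 2)(4 5)
  after g': (1 5 4 2 3)
  after r': (1 2 5)
  after f': (2 4 5)
  after g: (1 3)(2 4)

f' g' r' f' g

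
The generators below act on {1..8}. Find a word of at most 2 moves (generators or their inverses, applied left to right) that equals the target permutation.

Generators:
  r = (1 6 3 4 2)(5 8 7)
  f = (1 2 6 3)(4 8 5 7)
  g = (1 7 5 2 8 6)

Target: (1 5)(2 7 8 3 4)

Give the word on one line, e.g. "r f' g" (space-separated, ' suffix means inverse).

g r

  after g: (1 7 5 2 8 6)
  after r: (1 5)(2 7 8 3 4)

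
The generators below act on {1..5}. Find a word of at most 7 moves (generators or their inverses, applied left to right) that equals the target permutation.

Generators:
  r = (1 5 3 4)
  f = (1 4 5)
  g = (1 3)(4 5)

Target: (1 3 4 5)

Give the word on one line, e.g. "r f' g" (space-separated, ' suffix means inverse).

r f' f' r' r'

  after r: (1 5 3 4)
  after f': (1 4 5 3)
  after f': (3 5)
  after r': (1 4 3)
  after r': (1 3 4 5)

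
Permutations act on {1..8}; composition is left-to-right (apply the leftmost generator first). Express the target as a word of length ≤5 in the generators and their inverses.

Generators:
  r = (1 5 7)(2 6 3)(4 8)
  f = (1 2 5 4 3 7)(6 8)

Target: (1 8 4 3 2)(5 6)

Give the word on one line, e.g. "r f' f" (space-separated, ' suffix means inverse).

r r f' f' r'

  after r: (1 5 7)(2 6 3)(4 8)
  after r: (1 7 5)(2 3 6)
  after f': (1 3 8 6)(2 4 5 7)
  after f': (1 4 2 5 3 6 7)
  after r': (1 8 4 3 2)(5 6)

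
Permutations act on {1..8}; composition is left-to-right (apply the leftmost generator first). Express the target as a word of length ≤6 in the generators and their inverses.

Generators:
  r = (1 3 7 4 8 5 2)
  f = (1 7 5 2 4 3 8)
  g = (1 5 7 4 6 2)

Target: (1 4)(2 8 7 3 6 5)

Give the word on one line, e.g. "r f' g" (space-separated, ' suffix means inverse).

  after f: (1 7 5 2 4 3 8)
  after f: (1 5 4 8 7 2 3)
  after g': (2 3)(4 8 5 7 6)
  after g': (1 2 3 6 7 4 8)
  after f: (1 4)(2 8 7 3 6 5)

f f g' g' f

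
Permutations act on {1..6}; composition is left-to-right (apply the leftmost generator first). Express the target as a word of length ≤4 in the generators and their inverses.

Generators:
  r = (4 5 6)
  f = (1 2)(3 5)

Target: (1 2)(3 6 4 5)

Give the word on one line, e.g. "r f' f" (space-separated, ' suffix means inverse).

f r

  after f: (1 2)(3 5)
  after r: (1 2)(3 6 4 5)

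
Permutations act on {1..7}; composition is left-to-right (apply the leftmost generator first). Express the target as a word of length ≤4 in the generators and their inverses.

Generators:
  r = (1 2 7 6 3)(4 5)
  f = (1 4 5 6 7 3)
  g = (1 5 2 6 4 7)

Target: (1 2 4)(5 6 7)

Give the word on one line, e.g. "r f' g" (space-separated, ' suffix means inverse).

g g

  after g: (1 5 2 6 4 7)
  after g: (1 2 4)(5 6 7)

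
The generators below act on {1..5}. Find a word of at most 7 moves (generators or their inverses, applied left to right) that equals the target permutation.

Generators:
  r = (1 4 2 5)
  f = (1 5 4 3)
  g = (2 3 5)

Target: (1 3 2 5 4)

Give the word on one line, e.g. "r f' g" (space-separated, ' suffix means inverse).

  after g: (2 3 5)
  after f: (1 5 2)(3 4)
  after g: (1 2)(3 4 5)
  after f': (1 2 3 5 4)
  after g: (1 3 2 5 4)

g f g f' g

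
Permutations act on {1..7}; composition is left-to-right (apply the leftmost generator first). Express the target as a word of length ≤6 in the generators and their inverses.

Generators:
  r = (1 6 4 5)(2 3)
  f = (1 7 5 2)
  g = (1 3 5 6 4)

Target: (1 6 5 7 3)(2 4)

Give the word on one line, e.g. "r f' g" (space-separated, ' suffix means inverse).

r f g' r' r'

  after r: (1 6 4 5)(2 3)
  after f: (1 6 4 2 3)(5 7)
  after g': (1 5 7 3 4 2)
  after r': (1 4 3 6)(2 5 7)
  after r': (1 6 5 7 3)(2 4)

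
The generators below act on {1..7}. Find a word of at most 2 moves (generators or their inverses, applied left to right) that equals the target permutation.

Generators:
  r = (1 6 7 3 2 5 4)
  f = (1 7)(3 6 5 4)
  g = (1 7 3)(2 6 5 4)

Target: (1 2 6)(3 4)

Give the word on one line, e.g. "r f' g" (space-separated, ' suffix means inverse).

r g'

  after r: (1 6 7 3 2 5 4)
  after g': (1 2 6)(3 4)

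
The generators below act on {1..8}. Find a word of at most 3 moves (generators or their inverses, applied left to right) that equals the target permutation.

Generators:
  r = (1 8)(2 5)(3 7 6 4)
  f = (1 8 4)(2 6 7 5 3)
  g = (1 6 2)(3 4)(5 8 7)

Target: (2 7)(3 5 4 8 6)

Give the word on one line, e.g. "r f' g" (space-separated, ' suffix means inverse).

f r'

  after f: (1 8 4)(2 6 7 5 3)
  after r': (2 7)(3 5 4 8 6)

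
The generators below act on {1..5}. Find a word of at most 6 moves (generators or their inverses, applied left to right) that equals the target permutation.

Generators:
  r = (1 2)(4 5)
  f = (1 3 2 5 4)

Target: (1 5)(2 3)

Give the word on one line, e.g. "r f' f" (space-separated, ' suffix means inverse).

f' f' r' f'

  after f': (1 4 5 2 3)
  after f': (1 5 3 4 2)
  after r': (1 4)(3 5)
  after f': (1 5)(2 3)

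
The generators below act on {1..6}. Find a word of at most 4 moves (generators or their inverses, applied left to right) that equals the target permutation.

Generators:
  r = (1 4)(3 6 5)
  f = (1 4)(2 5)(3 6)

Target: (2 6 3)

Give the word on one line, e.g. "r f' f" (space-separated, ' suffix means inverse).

r' f r r

  after r': (1 4)(3 5 6)
  after f: (2 5 3)
  after r: (1 4)(2 3)(5 6)
  after r: (2 6 3)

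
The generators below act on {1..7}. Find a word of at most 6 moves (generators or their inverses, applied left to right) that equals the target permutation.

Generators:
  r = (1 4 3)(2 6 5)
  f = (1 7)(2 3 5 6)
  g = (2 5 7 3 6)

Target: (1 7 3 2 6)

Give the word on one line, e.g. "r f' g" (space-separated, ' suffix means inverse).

f f g' f'

  after f: (1 7)(2 3 5 6)
  after f: (2 5)(3 6)
  after g': (5 6 7)
  after f': (1 7 3 2 6)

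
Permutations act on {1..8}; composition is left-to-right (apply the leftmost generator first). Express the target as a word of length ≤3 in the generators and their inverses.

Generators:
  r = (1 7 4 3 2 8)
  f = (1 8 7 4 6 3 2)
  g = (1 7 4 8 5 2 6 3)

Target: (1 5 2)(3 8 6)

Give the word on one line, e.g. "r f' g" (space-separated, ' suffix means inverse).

  after r': (1 8 2 3 4 7)
  after g: (1 5 2)(3 8 6)

r' g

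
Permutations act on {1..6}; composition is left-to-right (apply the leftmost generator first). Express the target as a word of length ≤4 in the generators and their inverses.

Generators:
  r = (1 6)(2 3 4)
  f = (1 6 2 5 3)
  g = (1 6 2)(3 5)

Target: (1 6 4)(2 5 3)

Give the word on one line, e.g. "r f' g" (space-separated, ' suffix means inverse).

  after r: (1 6)(2 3 4)
  after f': (2 5)(3 4 6)
  after r: (1 6 4)(2 5 3)

r f' r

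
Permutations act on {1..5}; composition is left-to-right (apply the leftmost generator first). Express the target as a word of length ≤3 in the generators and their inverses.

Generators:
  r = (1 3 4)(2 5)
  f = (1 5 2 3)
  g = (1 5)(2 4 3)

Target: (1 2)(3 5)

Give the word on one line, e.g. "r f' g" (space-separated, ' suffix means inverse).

g r

  after g: (1 5)(2 4 3)
  after r: (1 2)(3 5)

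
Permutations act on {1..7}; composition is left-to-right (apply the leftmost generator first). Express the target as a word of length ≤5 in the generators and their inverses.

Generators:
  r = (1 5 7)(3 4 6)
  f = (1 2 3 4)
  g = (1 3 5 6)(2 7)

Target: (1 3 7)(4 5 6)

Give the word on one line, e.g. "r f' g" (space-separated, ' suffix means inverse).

f' g f'

  after f': (1 4 3 2)
  after g: (1 4 5 6)(2 3 7)
  after f': (1 3 7)(4 5 6)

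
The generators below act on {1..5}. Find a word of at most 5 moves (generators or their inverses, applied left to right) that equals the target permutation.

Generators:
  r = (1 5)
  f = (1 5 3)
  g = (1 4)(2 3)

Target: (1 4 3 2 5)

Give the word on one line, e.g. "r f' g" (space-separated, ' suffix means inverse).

  after g: (1 4)(2 3)
  after f: (1 4 5 3 2)
  after f: (1 4 3 2 5)

g f f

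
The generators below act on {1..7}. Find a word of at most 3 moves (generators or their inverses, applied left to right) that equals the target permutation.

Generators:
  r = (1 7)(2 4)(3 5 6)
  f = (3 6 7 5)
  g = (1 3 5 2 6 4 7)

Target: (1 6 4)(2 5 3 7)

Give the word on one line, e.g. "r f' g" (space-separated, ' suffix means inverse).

  after g': (1 7 4 6 2 5 3)
  after f: (1 5 6 2 3)(4 7)
  after r: (1 6 4)(2 5 3 7)

g' f r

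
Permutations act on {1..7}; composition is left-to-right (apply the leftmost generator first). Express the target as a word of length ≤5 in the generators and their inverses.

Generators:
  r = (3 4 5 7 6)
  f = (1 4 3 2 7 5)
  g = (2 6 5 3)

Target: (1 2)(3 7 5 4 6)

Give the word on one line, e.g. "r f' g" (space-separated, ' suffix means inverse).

f f f r

  after f: (1 4 3 2 7 5)
  after f: (1 3 7)(2 5 4)
  after f: (1 2)(3 5)(4 7)
  after r: (1 2)(3 7 5 4 6)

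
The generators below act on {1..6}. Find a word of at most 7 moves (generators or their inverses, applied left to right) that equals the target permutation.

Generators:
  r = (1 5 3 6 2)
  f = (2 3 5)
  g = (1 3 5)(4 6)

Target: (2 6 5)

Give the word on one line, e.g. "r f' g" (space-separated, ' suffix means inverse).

  after f: (2 3 5)
  after r: (1 5)(2 6)
  after g': (1 3)(2 4 6)
  after g': (2 6)(3 5)
  after f': (2 6 5)

f r g' g' f'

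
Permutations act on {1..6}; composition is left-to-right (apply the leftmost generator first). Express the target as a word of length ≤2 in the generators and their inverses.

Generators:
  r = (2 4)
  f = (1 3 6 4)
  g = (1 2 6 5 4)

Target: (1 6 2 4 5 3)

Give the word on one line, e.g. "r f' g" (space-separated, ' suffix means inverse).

  after g': (1 4 5 6 2)
  after f': (1 6 2 4 5 3)

g' f'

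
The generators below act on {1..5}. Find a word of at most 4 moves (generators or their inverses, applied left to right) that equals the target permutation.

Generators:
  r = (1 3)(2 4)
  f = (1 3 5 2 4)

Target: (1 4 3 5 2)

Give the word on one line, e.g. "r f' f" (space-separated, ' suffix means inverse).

  after r': (1 3)(2 4)
  after f: (1 5 2)
  after f: (1 2 3 5 4)
  after r: (1 4 3 5 2)

r' f f r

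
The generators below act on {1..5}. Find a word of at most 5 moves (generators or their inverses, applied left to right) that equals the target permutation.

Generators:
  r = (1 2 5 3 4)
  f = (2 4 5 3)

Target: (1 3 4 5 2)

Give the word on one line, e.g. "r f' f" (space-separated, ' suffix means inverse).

  after f: (2 4 5 3)
  after r: (1 2)(3 5 4)
  after f: (1 4 2)
  after f: (1 5 3 2)
  after f: (1 3 4 5 2)

f r f f f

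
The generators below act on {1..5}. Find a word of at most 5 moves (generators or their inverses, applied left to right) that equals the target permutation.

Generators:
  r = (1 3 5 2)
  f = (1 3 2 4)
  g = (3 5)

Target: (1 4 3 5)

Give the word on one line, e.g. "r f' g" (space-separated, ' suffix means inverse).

  after r: (1 3 5 2)
  after f: (1 2 3 5 4)
  after g: (1 2 5 4)
  after g: (1 2 3 5 4)
  after f: (1 4 3 5)

r f g g f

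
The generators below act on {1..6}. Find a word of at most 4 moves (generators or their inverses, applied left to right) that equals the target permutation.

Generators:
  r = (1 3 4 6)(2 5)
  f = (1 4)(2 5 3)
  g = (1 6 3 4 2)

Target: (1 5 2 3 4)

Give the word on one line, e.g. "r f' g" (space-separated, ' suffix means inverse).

  after g': (1 2 4 3 6)
  after r': (1 5 2 3 4)

g' r'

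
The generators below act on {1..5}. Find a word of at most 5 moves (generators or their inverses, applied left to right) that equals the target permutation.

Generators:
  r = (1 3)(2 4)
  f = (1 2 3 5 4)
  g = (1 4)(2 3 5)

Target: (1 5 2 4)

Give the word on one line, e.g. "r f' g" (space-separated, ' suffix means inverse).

  after r: (1 3)(2 4)
  after g': (1 2)(3 4 5)
  after r: (1 4 5)(2 3)
  after f': (1 5 4 3)
  after r: (1 5 2 4)

r g' r f' r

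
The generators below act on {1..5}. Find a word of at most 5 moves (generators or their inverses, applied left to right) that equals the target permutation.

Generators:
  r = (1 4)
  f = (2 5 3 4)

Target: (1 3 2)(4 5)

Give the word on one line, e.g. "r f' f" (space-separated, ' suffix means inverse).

f f f r' f'

  after f: (2 5 3 4)
  after f: (2 3)(4 5)
  after f: (2 4 3 5)
  after r': (1 4 3 5 2)
  after f': (1 3 2)(4 5)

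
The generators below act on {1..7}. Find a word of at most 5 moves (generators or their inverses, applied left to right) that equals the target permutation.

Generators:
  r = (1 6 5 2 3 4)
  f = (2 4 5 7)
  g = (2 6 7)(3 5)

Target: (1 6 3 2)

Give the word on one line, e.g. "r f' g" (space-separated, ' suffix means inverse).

f g' r

  after f: (2 4 5 7)
  after g': (2 4 3 5 6)
  after r: (1 6 3 2)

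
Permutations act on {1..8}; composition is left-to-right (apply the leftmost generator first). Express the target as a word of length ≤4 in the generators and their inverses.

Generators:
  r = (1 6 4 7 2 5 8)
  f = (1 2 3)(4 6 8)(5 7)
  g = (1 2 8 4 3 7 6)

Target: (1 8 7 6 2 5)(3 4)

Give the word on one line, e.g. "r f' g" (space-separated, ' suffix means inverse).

  after f: (1 2 3)(4 6 8)(5 7)
  after r': (1 7 2 3 8 6 5 4)
  after f': (1 5 8 4 3 6 7)
  after r: (1 8 7 6 2 5)(3 4)

f r' f' r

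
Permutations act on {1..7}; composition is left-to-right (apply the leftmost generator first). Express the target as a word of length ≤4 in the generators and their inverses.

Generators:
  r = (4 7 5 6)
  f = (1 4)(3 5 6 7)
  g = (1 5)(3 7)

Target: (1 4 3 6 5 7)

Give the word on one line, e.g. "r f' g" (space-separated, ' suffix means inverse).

r g r r

  after r: (4 7 5 6)
  after g: (1 5 6 4 3 7)
  after r: (1 6 7)(3 5 4)
  after r: (1 4 3 6 5 7)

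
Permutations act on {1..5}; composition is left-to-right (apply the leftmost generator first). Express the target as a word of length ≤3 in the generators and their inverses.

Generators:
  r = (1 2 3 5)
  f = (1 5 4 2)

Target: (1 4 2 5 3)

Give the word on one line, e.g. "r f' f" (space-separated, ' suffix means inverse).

  after r': (1 5 3 2)
  after f: (1 4 2 5 3)

r' f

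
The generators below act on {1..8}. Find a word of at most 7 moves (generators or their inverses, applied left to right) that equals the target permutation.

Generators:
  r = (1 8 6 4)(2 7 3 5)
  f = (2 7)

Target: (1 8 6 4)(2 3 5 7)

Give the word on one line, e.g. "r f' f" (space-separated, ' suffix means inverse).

f' r' r' r' f'

  after f': (2 7)
  after r': (1 4 6 8)(3 7 5)
  after r': (1 6)(2 5 7 3)(4 8)
  after r': (1 8 6 4)(2 3 5)
  after f': (1 8 6 4)(2 3 5 7)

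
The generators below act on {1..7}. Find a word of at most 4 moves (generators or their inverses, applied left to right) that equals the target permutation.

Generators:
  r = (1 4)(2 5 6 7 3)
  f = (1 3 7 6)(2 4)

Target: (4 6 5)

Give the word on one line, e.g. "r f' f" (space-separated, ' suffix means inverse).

f r f r

  after f: (1 3 7 6)(2 4)
  after r: (1 2)(4 5 6)
  after f: (1 4 5)(2 3 7 6)
  after r: (4 6 5)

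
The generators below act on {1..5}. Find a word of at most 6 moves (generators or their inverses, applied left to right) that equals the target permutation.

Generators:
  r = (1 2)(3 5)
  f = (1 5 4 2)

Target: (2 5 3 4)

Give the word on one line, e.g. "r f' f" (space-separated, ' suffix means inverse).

  after r: (1 2)(3 5)
  after f': (1 4 5 3)
  after f': (1 5 3 2 4)
  after f': (2 5 3 4)

r f' f' f'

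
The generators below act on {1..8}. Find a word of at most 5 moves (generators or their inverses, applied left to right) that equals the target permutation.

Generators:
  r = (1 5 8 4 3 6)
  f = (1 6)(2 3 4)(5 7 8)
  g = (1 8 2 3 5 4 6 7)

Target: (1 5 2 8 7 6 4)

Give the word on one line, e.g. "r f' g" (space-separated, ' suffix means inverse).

  after g': (1 7 6 4 5 3 2 8)
  after g': (1 6 5 2)(3 8 7 4)
  after r: (2 5)(3 4 6 8 7)
  after r: (1 5 2 8 7 6 4)

g' g' r r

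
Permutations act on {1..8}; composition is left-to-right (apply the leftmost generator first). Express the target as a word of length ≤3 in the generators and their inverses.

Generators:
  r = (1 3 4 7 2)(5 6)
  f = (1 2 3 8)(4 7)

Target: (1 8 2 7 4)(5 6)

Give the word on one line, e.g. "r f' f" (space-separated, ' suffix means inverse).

r' f f

  after r': (1 2 7 4 3)(5 6)
  after f: (1 3 2 4 8)(5 6)
  after f: (1 8 2 7 4)(5 6)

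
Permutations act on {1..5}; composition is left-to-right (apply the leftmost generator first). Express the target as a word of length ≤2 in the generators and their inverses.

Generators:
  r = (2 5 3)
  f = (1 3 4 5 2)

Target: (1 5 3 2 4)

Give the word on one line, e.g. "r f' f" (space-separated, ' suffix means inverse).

  after f': (1 2 5 4 3)
  after f': (1 5 3 2 4)

f' f'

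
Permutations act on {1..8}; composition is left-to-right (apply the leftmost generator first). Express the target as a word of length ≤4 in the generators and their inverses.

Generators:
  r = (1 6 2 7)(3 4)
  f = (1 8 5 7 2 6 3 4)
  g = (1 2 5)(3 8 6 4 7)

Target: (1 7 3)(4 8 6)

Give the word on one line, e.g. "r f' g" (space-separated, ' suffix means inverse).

f' f' g'

  after f': (1 4 3 6 2 7 5 8)
  after f': (1 3 2 5)(4 6 7 8)
  after g': (1 7 3)(4 8 6)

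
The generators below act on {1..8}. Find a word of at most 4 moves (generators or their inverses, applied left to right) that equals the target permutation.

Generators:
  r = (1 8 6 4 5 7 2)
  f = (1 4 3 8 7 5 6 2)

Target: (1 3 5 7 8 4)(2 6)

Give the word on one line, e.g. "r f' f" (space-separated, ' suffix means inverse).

  after f: (1 4 3 8 7 5 6 2)
  after f: (1 3 7 6)(2 4 8 5)
  after r': (1 3 5 7 8 4)(2 6)

f f r'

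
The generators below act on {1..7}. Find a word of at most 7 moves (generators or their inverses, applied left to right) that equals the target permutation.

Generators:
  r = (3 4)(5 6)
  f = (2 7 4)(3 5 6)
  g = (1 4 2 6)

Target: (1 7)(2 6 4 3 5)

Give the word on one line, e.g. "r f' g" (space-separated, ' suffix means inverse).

g g f' f' g'

  after g: (1 4 2 6)
  after g: (1 2)(4 6)
  after f': (1 4 5 3 6 7 2)
  after f': (1 7 4 3 5 6 2)
  after g': (1 7)(2 6 4 3 5)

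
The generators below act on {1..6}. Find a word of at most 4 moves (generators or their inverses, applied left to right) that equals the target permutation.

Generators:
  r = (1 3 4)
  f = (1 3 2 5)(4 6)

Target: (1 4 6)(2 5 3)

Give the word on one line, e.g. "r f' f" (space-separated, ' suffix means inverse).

f r

  after f: (1 3 2 5)(4 6)
  after r: (1 4 6)(2 5 3)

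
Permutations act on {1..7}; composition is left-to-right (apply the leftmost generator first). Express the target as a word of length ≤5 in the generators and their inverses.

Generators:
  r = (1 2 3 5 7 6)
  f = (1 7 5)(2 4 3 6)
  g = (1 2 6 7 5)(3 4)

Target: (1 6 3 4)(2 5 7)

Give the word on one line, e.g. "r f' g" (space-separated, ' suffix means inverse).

g r' r'

  after g: (1 2 6 7 5)(3 4)
  after r': (2 7 3 4)(5 6)
  after r': (1 6 3 4)(2 5 7)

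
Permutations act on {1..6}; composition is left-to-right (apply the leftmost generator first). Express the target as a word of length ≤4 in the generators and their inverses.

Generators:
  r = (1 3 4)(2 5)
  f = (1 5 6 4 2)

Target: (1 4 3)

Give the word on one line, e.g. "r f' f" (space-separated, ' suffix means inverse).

r r

  after r: (1 3 4)(2 5)
  after r: (1 4 3)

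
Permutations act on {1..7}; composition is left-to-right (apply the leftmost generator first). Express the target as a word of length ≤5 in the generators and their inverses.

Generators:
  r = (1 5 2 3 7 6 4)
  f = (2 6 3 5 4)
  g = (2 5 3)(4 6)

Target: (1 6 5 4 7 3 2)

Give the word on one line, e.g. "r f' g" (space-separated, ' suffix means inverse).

r' r' g g

  after r': (1 4 6 7 3 2 5)
  after r': (1 6 3 5 4 7 2)
  after g: (1 4 7 5 6 2)
  after g: (1 6 5 4 7 3 2)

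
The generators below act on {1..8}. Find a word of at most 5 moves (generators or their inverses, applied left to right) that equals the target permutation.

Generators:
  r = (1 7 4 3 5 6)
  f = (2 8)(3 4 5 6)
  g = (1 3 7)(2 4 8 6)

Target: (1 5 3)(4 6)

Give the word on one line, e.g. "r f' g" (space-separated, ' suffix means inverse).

f g' g' r

  after f: (2 8)(3 4 5 6)
  after g': (1 7 3 2 4 5 8 6)
  after g': (1 3 6 7)(4 5)
  after r: (1 5 3)(4 6)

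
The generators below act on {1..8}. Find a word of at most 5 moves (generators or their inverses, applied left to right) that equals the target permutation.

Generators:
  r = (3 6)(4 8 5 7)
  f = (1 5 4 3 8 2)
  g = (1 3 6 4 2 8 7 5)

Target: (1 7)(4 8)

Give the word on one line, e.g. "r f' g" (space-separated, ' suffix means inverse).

  after f': (1 2 8 3 4 5)
  after g': (1 4 7 8)(3 6)
  after f': (1 5)(2 8)(3 6 4 7)
  after g': (1 7)(4 8)

f' g' f' g'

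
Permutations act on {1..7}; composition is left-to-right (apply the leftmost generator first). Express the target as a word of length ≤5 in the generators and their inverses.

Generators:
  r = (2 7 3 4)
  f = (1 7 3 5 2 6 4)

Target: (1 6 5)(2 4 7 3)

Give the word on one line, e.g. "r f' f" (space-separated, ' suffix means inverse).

  after f: (1 7 3 5 2 6 4)
  after r': (1 2 6 3 5 4)
  after f: (1 6 5)(2 4 7 3)

f r' f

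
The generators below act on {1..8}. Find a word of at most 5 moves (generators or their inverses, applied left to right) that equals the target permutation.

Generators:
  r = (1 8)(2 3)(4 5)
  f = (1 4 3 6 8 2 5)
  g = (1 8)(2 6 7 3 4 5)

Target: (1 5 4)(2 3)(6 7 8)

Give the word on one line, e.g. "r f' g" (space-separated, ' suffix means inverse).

  after g: (1 8)(2 6 7 3 4 5)
  after r: (2 6 7)(3 5)
  after f': (1 5 4)(2 3)(6 7 8)

g r f'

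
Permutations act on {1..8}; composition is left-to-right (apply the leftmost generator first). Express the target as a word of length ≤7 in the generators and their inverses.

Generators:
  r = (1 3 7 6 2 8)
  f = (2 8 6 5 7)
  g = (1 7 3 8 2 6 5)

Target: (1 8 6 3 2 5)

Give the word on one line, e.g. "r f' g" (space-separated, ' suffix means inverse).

  after f': (2 7 5 6 8)
  after g': (1 5 2)(3 7 6)
  after f: (1 7 5 8 6 3 2)
  after g': (2 5 3 8)(6 7)
  after r': (1 8 6 3 2 5)

f' g' f g' r'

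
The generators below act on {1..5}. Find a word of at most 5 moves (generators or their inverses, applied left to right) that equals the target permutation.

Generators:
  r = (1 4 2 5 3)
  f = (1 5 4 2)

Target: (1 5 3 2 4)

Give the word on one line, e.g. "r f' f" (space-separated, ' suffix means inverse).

r' f r f' r

  after r': (1 3 5 2 4)
  after f: (1 3 4 5)
  after r: (2 5 4 3)
  after f': (1 2)(3 4)
  after r: (1 5 3 2 4)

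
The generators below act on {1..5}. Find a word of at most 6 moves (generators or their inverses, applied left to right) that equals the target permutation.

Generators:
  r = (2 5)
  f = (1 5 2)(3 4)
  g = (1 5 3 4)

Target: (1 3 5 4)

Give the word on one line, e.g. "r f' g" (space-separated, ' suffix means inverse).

f r g r' g

  after f: (1 5 2)(3 4)
  after r: (1 2)(3 4)
  after g: (1 2 5 3)
  after r': (1 5 3)
  after g: (1 3 5 4)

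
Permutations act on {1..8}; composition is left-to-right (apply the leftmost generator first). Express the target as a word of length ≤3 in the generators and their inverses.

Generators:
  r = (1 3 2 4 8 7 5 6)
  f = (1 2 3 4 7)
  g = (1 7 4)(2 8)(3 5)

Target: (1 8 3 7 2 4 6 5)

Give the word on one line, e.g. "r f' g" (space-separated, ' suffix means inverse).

  after g: (1 7 4)(2 8)(3 5)
  after r': (1 8 3 7 2 4 6 5)

g r'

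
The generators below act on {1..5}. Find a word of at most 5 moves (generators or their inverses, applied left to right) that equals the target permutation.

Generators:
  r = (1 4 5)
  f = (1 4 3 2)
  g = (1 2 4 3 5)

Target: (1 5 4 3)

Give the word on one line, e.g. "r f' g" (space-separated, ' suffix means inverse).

  after r': (1 5 4)
  after f: (1 5 3 2)
  after r: (2 4 5 3)
  after g': (1 5 4 3)

r' f r g'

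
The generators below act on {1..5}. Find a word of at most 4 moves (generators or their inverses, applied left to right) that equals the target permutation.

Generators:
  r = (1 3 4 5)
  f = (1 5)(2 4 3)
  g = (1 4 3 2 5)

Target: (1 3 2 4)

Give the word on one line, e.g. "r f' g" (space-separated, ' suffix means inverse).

g' r' g

  after g': (1 5 2 3 4)
  after r': (1 4 5 2)
  after g: (1 3 2 4)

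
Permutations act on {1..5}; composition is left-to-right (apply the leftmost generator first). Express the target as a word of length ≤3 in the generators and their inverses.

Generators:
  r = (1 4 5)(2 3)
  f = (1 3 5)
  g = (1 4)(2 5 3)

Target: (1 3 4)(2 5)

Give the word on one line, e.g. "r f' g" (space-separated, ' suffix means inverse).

  after f': (1 5 3)
  after r: (2 3 4 5)
  after f: (1 3 4)(2 5)

f' r f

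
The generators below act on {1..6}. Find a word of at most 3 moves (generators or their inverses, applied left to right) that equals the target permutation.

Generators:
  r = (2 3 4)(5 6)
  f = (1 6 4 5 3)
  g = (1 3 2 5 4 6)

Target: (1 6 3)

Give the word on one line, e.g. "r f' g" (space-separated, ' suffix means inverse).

  after f': (1 3 5 4 6)
  after r: (1 4 5 2 3 6)
  after g: (1 6 3)

f' r g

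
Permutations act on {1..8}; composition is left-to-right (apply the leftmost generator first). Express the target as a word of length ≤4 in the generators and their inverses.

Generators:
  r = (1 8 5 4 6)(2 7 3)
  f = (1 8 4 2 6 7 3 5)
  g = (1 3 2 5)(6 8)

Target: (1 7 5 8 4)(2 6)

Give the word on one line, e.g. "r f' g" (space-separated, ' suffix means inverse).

f' g' r

  after f': (1 5 3 7 6 2 4 8)
  after g': (1 2 4 6 3 7 8 5)
  after r: (1 7 5 8 4)(2 6)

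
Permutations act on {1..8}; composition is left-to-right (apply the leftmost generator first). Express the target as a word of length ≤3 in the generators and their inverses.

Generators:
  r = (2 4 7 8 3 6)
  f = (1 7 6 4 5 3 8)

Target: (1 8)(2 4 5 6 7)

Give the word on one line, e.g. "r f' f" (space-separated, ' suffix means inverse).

  after f: (1 7 6 4 5 3 8)
  after r: (1 8)(2 4 5 6 7)

f r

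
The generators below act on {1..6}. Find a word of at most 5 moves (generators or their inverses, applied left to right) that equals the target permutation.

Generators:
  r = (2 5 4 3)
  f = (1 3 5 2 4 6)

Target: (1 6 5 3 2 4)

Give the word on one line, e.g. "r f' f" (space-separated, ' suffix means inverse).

r f' r'

  after r: (2 5 4 3)
  after f': (1 6 4)(2 3 5)
  after r': (1 6 5 3 2 4)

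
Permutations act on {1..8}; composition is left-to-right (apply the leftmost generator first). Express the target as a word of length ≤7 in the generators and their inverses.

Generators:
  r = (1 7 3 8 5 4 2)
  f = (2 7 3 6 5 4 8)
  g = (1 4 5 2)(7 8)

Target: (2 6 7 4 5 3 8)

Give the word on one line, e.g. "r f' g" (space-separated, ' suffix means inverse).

  after r': (1 2 4 5 8 3 7)
  after r': (1 4 8 7 2 5 3)
  after f': (1 5 7 8 2 6 3)
  after r: (1 4 2 6 8)(3 7 5)
  after g': (2 6 7 4 5 3 8)

r' r' f' r g'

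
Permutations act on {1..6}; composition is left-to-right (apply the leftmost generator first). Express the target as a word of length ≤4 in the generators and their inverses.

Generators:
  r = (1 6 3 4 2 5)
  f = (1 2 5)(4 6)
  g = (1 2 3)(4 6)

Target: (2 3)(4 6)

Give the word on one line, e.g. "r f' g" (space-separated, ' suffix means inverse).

  after r: (1 6 3 4 2 5)
  after g: (1 4 3 6)(2 5)
  after r: (1 2)
  after g': (2 3)(4 6)

r g r g'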